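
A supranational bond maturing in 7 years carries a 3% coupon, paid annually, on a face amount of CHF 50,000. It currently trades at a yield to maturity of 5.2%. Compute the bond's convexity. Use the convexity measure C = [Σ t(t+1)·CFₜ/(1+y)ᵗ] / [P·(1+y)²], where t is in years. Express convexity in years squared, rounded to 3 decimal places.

With y = 0.052:
  t   CF        PV=CF/(1+0.052)^t    t·PV        t(t+1)·PV
  1     1,500.00     1,425.8555     1,425.8555       2,851.7110
  2     1,500.00     1,355.3760     2,710.7519       8,132.2558
  3     1,500.00     1,288.3802     3,865.1406      15,460.5623
  4     1,500.00     1,224.6960     4,898.7840      24,493.9200
  5     1,500.00     1,164.1597     5,820.7985      34,924.7909
  6     1,500.00     1,106.6157     6,639.6941      46,477.8586
  7    51,500.00    36,115.7843   252,810.4900   2,022,483.9197
  Σ                 43,680.8673   278,171.5146   2,154,825.0184
P = 43,680.8673.
Convexity = Σ t(t+1)·PV / [P·(1+y)²] = 2,154,825.0184 / (43,680.8673 × 1.106704) = 44.57479.

44.575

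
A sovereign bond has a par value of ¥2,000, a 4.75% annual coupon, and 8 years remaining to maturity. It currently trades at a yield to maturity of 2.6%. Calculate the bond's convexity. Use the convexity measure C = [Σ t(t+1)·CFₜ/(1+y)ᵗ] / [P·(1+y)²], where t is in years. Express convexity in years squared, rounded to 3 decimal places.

With y = 0.026:
  t   CF        PV=CF/(1+0.026)^t    t·PV        t(t+1)·PV
  1        95.00        92.5926        92.5926         185.1852
  2        95.00        90.2462       180.4924         541.4771
  3        95.00        87.9593       263.8778       1,055.5110
  4        95.00        85.7303       342.9211       1,714.6053
  5        95.00        83.5578       417.7888       2,506.7329
  6        95.00        81.4403       488.6419       3,420.4932
  7        95.00        79.3765       555.6357       4,445.0854
  8     2,095.00     1,706.1026    13,648.8207     122,839.3861
  Σ                  2,307.0055    15,990.7708     136,708.4762
P = 2,307.0055.
Convexity = Σ t(t+1)·PV / [P·(1+y)²] = 136,708.4762 / (2,307.0055 × 1.052676) = 56.29270.

56.293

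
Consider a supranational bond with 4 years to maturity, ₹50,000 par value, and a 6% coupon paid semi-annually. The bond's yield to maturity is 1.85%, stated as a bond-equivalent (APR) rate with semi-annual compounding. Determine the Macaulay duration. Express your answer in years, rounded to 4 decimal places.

3.6475 years

Periodic yield y = 0.00925. Discount each cash flow and weight by its period:
  t   CF        PV=CF/(1+0.00925)^t    t·PV
  1     1,500.00     1,486.2522     1,486.2522
  2     1,500.00     1,472.6303     2,945.2607
  3     1,500.00     1,459.1334     4,377.4001
  4     1,500.00     1,445.7601     5,783.0403
  5     1,500.00     1,432.5094     7,162.5468
  6     1,500.00     1,419.3801     8,516.2806
  7     1,500.00     1,406.3712     9,844.5981
  8    51,500.00    47,842.8634   382,742.9073
  Σ                 57,964.9000   422,858.2860
Price P = Σ PV = 57,964.9000.
Macaulay duration = Σ(t·PV) / P = 422,858.2860 / 57,964.9000 = 7.29507 half-year periods.
In years: 7.29507 / 2 = 3.64754 years.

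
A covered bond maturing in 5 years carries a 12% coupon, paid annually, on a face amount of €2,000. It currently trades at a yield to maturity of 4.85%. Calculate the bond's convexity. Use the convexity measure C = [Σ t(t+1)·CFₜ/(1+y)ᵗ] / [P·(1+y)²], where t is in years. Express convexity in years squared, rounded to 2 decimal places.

21.26

With y = 0.0485:
  t   CF        PV=CF/(1+0.0485)^t    t·PV        t(t+1)·PV
  1       240.00       228.8984       228.8984         457.7969
  2       240.00       218.3104       436.6207       1,309.8622
  3       240.00       208.2121       624.6363       2,498.5450
  4       240.00       198.5809       794.3237       3,971.6183
  5     2,240.00     1,767.6889     8,838.4447      53,030.6682
  Σ                  2,621.6907    10,922.9238      61,268.4906
P = 2,621.6907.
Convexity = Σ t(t+1)·PV / [P·(1+y)²] = 61,268.4906 / (2,621.6907 × 1.099352) = 21.25783.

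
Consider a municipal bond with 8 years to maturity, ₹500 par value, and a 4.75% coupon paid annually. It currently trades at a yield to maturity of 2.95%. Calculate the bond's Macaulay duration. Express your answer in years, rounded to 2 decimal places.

6.92 years

Periodic yield y = 0.0295. Discount each cash flow and weight by its year:
  t   CF        PV=CF/(1+0.0295)^t    t·PV
  1        23.75        23.0695        23.0695
  2        23.75        22.4084        44.8168
  3        23.75        21.7663        65.2989
  4        23.75        21.1426        84.5704
  5        23.75        20.5368       102.6838
  6        23.75        19.9483       119.6897
  7        23.75        19.3767       135.6367
  8       523.75       415.0622     3,320.4979
  Σ                    563.3107     3,896.2636
Price P = Σ PV = 563.3107.
Macaulay duration = Σ(t·PV) / P = 3,896.2636 / 563.3107 = 6.91672 years.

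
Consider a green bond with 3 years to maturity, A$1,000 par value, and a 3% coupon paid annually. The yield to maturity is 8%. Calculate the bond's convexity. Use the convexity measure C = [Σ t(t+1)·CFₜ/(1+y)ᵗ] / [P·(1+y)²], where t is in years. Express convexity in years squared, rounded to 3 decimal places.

With y = 0.08:
  t   CF        PV=CF/(1+0.08)^t    t·PV        t(t+1)·PV
  1        30.00        27.7778        27.7778          55.5556
  2        30.00        25.7202        51.4403         154.3210
  3     1,030.00       817.6472     2,452.9416       9,811.7665
  Σ                    871.1452     2,532.1597      10,021.6430
P = 871.1452.
Convexity = Σ t(t+1)·PV / [P·(1+y)²] = 10,021.6430 / (871.1452 × 1.166400) = 9.86282.

9.863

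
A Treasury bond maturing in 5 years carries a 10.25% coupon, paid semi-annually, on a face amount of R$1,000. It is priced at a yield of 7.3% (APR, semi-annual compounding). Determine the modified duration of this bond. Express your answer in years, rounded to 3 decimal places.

3.952 years

Periodic yield y = 0.0365. First find Macaulay duration:
  t   CF        PV=CF/(1+0.0365)^t    t·PV
  1        51.25        49.4452        49.4452
  2        51.25        47.7041        95.4081
  3        51.25        46.0242       138.0725
  4        51.25        44.4034       177.6138
  5        51.25        42.8398       214.1990
  6        51.25        41.3312       247.9872
  7        51.25        39.8757       279.1302
  8        51.25        38.4715       307.7722
  9        51.25        37.1168       334.0509
  10    1,051.25       734.5358     7,345.3576
  Σ                  1,121.7477     9,189.0367
P = 1,121.7477; Macaulay duration = 9,189.0367 / 1,121.7477 = 8.19171 half-year periods = 4.09586 years.
Modified duration = D_Mac / (1 + y) = 4.09586 / 1.0365 = 3.95162 years.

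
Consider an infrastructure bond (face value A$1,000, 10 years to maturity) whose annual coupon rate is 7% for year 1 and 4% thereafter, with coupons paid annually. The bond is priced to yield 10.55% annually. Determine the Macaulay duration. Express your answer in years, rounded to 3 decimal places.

7.603 years

Periodic yield y = 0.1055. Discount each cash flow and weight by its year:
  t   CF        PV=CF/(1+0.1055)^t    t·PV
  1        70.00        63.3198        63.3198
  2        40.00        32.7297        65.4595
  3        40.00        29.6063        88.8188
  4        40.00        26.7809       107.1236
  5        40.00        24.2251       121.1257
  6        40.00        21.9133       131.4797
  7        40.00        19.8221       138.7544
  8        40.00        17.9304       143.4432
  9        40.00        16.2193       145.9734
  10    1,040.00       381.4572     3,814.5725
  Σ                    634.0041     4,820.0705
Price P = Σ PV = 634.0041.
Macaulay duration = Σ(t·PV) / P = 4,820.0705 / 634.0041 = 7.60259 years.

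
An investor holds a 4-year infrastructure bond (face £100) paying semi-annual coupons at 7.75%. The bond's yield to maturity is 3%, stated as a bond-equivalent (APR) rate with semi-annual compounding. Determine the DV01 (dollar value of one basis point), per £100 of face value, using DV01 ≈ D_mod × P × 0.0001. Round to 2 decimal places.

Periodic yield y = 0.015.
  t   CF        PV=CF/(1+0.015)^t    t·PV
  1        3.875         3.8177         3.8177
  2        3.875         3.7613         7.5226
  3        3.875         3.7057        11.1172
  4        3.875         3.6510        14.6039
  5        3.875         3.5970        17.9850
  6        3.875         3.5439        21.2631
  7        3.875         3.4915        24.4404
  8      103.875        92.2110       737.6879
  Σ                    117.7791       838.4378
P = 117.7791; D_Mac = 7.11873 half-year periods = 3.55937 yrs; D_mod = 3.50677 yrs.
DV01 ≈ 3.50677 × 117.7791 × 0.0001 = 0.041302.

£0.04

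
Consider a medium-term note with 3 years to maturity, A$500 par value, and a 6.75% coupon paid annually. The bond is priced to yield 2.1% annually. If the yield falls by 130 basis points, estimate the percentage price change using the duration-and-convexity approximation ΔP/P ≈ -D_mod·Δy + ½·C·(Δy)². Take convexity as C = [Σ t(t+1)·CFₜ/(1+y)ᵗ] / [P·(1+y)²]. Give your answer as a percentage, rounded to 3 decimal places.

+3.688%

With y = 0.021:
  t   CF        PV=CF/(1+0.021)^t    t·PV        t(t+1)·PV
  1        33.75        33.0558        33.0558          66.1117
  2        33.75        32.3759        64.7519         194.2556
  3       533.75       501.4881     1,504.4644       6,017.8576
  Σ                    566.9199     1,602.2721       6,278.2249
P = 566.9199; D_Mac = 2.82628 yrs; D_mod = 2.76814 yrs; C = 10.62340.
Duration effect: -2.76814 × (-0.013) = +0.035986
Convexity effect: 0.5 × 10.62340 × (-0.013)² = +0.0008977
ΔP/P ≈ +0.035986 + 0.0008977 = +0.036884 = +3.6884%.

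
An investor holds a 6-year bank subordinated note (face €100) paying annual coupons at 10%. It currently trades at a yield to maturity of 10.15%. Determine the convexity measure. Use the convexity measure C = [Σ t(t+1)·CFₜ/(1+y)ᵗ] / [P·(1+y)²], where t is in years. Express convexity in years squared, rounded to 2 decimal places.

With y = 0.1015:
  t   CF        PV=CF/(1+0.1015)^t    t·PV        t(t+1)·PV
  1        10.00         9.0785         9.0785          18.1571
  2        10.00         8.2420        16.4839          49.4518
  3        10.00         7.4825        22.4475          89.7900
  4        10.00         6.7930        27.1720         135.8601
  5        10.00         6.1671        30.8353         185.0115
  6       110.00        61.5865       369.5191       2,586.6339
  Σ                     99.3496       475.5364       3,064.9044
P = 99.3496.
Convexity = Σ t(t+1)·PV / [P·(1+y)²] = 3,064.9044 / (99.3496 × 1.213302) = 25.42623.

25.43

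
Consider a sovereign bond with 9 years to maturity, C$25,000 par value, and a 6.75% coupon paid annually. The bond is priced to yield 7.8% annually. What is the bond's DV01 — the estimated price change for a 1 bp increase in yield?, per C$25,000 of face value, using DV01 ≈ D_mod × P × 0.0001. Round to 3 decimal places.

C$15.057

Periodic yield y = 0.078.
  t   CF        PV=CF/(1+0.078)^t    t·PV
  1     1,687.50     1,565.3989     1,565.3989
  2     1,687.50     1,452.1325     2,904.2651
  3     1,687.50     1,347.0617     4,041.1852
  4     1,687.50     1,249.5934     4,998.3738
  5     1,687.50     1,159.1776     5,795.8880
  6     1,687.50     1,075.3039     6,451.8233
  7     1,687.50       997.4990     6,982.4928
  8     1,687.50       925.3237     7,402.5898
  9    26,687.50    13,574.9752   122,174.7768
  Σ                 23,346.4660   162,316.7935
P = 23,346.4660; D_Mac = 6.95252 yrs; D_mod = 6.44946 yrs.
DV01 ≈ 6.44946 × 23,346.4660 × 0.0001 = 15.057216.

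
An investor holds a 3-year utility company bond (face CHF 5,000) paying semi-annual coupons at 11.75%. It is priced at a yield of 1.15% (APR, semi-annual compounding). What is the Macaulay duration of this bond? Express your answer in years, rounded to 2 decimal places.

2.67 years

Periodic yield y = 0.00575. Discount each cash flow and weight by its period:
  t   CF        PV=CF/(1+0.00575)^t    t·PV
  1       293.75       292.0706       292.0706
  2       293.75       290.4008       580.8016
  3       293.75       288.7405       866.2216
  4       293.75       287.0898     1,148.3591
  5       293.75       285.4484     1,427.2422
  6     5,293.75     5,114.7355    30,688.4130
  Σ                  6,558.4856    35,003.1080
Price P = Σ PV = 6,558.4856.
Macaulay duration = Σ(t·PV) / P = 35,003.1080 / 6,558.4856 = 5.33707 half-year periods.
In years: 5.33707 / 2 = 2.66854 years.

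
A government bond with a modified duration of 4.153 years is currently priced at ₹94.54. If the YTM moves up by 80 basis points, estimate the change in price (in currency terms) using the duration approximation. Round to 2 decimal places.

-₹3.14

Duration approximation: ΔP/P ≈ -D_mod · Δy = -4.153 × (+0.008) = -0.033224.
ΔP ≈ 94.54 × (-0.033224) = -3.14099696.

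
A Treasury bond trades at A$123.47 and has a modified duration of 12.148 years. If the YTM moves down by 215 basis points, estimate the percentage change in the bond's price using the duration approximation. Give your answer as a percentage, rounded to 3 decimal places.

+26.118%

Duration approximation: ΔP/P ≈ -D_mod · Δy = -12.148 × (-0.0215) = +0.261182.
As a percentage: +26.1182%.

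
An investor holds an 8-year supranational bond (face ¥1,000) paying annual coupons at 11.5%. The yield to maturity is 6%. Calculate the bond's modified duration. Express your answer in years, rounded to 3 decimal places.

5.636 years

Periodic yield y = 0.06. First find Macaulay duration:
  t   CF        PV=CF/(1+0.06)^t    t·PV
  1       115.00       108.4906       108.4906
  2       115.00       102.3496       204.6992
  3       115.00        96.5562       289.6687
  4       115.00        91.0908       364.3631
  5       115.00        85.9347       429.6734
  6       115.00        81.0705       486.4228
  7       115.00        76.4816       535.3710
  8     1,115.00       699.5648     5,596.5184
  Σ                  1,341.5387     8,015.2070
P = 1,341.5387; Macaulay duration = 8,015.2070 / 1,341.5387 = 5.97464 years.
Modified duration = D_Mac / (1 + y) = 5.97464 / 1.06 = 5.63645 years.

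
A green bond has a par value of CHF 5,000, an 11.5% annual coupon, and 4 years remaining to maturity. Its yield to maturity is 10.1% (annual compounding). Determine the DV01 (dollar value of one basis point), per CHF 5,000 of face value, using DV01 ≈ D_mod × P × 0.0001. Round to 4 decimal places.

Periodic yield y = 0.101.
  t   CF        PV=CF/(1+0.101)^t    t·PV
  1       575.00       522.2525       522.2525
  2       575.00       474.3438       948.6876
  3       575.00       430.8300     1,292.4899
  4     5,575.00     3,793.9849    15,175.9395
  Σ                  5,221.4111    17,939.3694
P = 5,221.4111; D_Mac = 3.43573 yrs; D_mod = 3.12056 yrs.
DV01 ≈ 3.12056 × 5,221.4111 × 0.0001 = 1.629371.

CHF 1.6294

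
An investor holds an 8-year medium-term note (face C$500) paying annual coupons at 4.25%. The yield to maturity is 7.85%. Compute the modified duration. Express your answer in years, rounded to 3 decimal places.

6.298 years

Periodic yield y = 0.0785. First find Macaulay duration:
  t   CF        PV=CF/(1+0.0785)^t    t·PV
  1        21.25        19.7033        19.7033
  2        21.25        18.2692        36.5383
  3        21.25        16.9394        50.8183
  4        21.25        15.7065        62.8258
  5        21.25        14.5632        72.8162
  6        21.25        13.5032        81.0194
  7        21.25        12.5204        87.6427
  8       521.25       284.7639     2,278.1109
  Σ                    395.9691     2,689.4750
P = 395.9691; Macaulay duration = 2,689.4750 / 395.9691 = 6.79213 years.
Modified duration = D_Mac / (1 + y) = 6.79213 / 1.0785 = 6.29776 years.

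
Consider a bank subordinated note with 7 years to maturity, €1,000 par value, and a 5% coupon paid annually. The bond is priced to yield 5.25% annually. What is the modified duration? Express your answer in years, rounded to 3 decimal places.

Periodic yield y = 0.0525. First find Macaulay duration:
  t   CF        PV=CF/(1+0.0525)^t    t·PV
  1        50.00        47.5059        47.5059
  2        50.00        45.1363        90.2726
  3        50.00        42.8848       128.6545
  4        50.00        40.7457       162.9827
  5        50.00        38.7132       193.5662
  6        50.00        36.7822       220.6930
  7     1,050.00       733.8961     5,137.2726
  Σ                    985.6642     5,980.9475
P = 985.6642; Macaulay duration = 5,980.9475 / 985.6642 = 6.06794 years.
Modified duration = D_Mac / (1 + y) = 6.06794 / 1.0525 = 5.76526 years.

5.765 years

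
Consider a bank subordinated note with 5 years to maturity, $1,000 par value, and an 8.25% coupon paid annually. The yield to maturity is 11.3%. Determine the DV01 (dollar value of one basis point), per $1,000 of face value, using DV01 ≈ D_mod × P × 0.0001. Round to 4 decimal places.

$0.3388

Periodic yield y = 0.113.
  t   CF        PV=CF/(1+0.113)^t    t·PV
  1        82.50        74.1240        74.1240
  2        82.50        66.5984       133.1967
  3        82.50        59.8368       179.5104
  4        82.50        53.7617       215.0469
  5     1,082.50       633.7998     3,168.9989
  Σ                    888.1207     3,770.8770
P = 888.1207; D_Mac = 4.24591 yrs; D_mod = 3.81483 yrs.
DV01 ≈ 3.81483 × 888.1207 × 0.0001 = 0.338803.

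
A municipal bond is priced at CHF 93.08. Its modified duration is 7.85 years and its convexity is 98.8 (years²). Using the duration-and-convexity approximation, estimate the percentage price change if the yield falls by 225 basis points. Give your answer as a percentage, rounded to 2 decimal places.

Duration effect: -D_mod·Δy = -7.85 × (-0.0225) = +0.176625
Convexity effect: ½·C·(Δy)² = 0.5 × 98.8 × (-0.0225)² = +0.02500875
ΔP/P ≈ +0.176625 + 0.02500875 = +0.20163375
= +20.163375%.

+20.16%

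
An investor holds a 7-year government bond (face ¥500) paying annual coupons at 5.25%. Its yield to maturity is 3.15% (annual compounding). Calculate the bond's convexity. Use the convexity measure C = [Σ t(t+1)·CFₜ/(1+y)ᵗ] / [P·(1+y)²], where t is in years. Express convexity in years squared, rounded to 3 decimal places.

With y = 0.0315:
  t   CF        PV=CF/(1+0.0315)^t    t·PV        t(t+1)·PV
  1        26.25        25.4484        25.4484          50.8968
  2        26.25        24.6712        49.3425         148.0274
  3        26.25        23.9178        71.7535         287.0139
  4        26.25        23.1874        92.7497         463.7483
  5        26.25        22.4793       112.3966         674.3796
  6        26.25        21.7928       130.7571         915.2995
  7       526.25       423.5527     2,964.8691      23,718.9527
  Σ                    565.0497     3,447.3167      26,258.3181
P = 565.0497.
Convexity = Σ t(t+1)·PV / [P·(1+y)²] = 26,258.3181 / (565.0497 × 1.063992) = 43.67589.

43.676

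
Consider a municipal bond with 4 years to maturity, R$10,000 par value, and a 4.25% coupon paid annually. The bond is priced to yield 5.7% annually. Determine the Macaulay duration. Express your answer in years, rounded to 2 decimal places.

3.75 years

Periodic yield y = 0.057. Discount each cash flow and weight by its year:
  t   CF        PV=CF/(1+0.057)^t    t·PV
  1       425.00       402.0814       402.0814
  2       425.00       380.3986       760.7973
  3       425.00       359.8852     1,079.6556
  4    10,425.00     8,351.7236    33,406.8945
  Σ                  9,494.0888    35,649.4287
Price P = Σ PV = 9,494.0888.
Macaulay duration = Σ(t·PV) / P = 35,649.4287 / 9,494.0888 = 3.75491 years.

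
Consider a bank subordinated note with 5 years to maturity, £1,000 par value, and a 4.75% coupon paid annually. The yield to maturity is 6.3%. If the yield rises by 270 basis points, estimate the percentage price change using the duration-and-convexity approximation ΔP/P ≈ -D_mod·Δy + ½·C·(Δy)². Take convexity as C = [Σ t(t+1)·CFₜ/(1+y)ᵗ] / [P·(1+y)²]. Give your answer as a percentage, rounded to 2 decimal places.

-10.70%

With y = 0.063:
  t   CF        PV=CF/(1+0.063)^t    t·PV        t(t+1)·PV
  1        47.50        44.6849        44.6849          89.3697
  2        47.50        42.0366        84.0731         252.2193
  3        47.50        39.5452       118.6356         474.5424
  4        47.50        37.2015       148.8060         744.0302
  5     1,047.50       771.7697     3,858.8484      23,153.0902
  Σ                    935.2378     4,255.0480      24,713.2518
P = 935.2378; D_Mac = 4.54970 yrs; D_mod = 4.28005 yrs; C = 23.38521.
Duration effect: -4.28005 × (+0.027) = -0.115561
Convexity effect: 0.5 × 23.38521 × (0.027)² = +0.0085239
ΔP/P ≈ -0.115561 + 0.0085239 = -0.107038 = -10.7038%.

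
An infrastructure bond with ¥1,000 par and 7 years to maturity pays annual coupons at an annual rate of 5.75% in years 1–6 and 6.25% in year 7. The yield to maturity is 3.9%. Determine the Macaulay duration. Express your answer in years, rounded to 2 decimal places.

Periodic yield y = 0.039. Discount each cash flow and weight by its year:
  t   CF        PV=CF/(1+0.039)^t    t·PV
  1        57.50        55.3417        55.3417
  2        57.50        53.2644       106.5287
  3        57.50        51.2650       153.7951
  4        57.50        49.3407       197.3630
  5        57.50        47.4887       237.4434
  6        57.50        45.7061       274.2368
  7     1,062.50       812.8681     5,690.0770
  Σ                  1,115.2748     6,714.7857
Price P = Σ PV = 1,115.2748.
Macaulay duration = Σ(t·PV) / P = 6,714.7857 / 1,115.2748 = 6.02075 years.

6.02 years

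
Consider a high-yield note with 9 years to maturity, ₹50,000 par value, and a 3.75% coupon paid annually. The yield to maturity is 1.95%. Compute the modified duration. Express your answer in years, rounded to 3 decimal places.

7.745 years

Periodic yield y = 0.0195. First find Macaulay duration:
  t   CF        PV=CF/(1+0.0195)^t    t·PV
  1     1,875.00     1,839.1368     1,839.1368
  2     1,875.00     1,803.9596     3,607.9192
  3     1,875.00     1,769.4552     5,308.3657
  4     1,875.00     1,735.6108     6,942.4433
  5     1,875.00     1,702.4138     8,512.0688
  6     1,875.00     1,669.8517    10,019.1099
  7     1,875.00     1,637.9124    11,465.3865
  8     1,875.00     1,606.5840    12,852.6718
  9    51,875.00    43,598.6497   392,387.8471
  Σ                 57,363.5740   452,934.9494
P = 57,363.5740; Macaulay duration = 452,934.9494 / 57,363.5740 = 7.89586 years.
Modified duration = D_Mac / (1 + y) = 7.89586 / 1.0195 = 7.74484 years.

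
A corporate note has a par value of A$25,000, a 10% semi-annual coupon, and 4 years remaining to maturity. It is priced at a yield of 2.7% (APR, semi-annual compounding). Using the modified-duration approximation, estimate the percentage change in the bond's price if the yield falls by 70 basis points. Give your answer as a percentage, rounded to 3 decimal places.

Periodic yield y = 0.0135. Modified duration first:
  t   CF        PV=CF/(1+0.0135)^t    t·PV
  1     1,250.00     1,233.3498     1,233.3498
  2     1,250.00     1,216.9213     2,433.8427
  3     1,250.00     1,200.7117     3,602.1352
  4     1,250.00     1,184.7180     4,738.8722
  5     1,250.00     1,168.9374     5,844.6869
  6     1,250.00     1,153.3669     6,920.2016
  7     1,250.00     1,138.0039     7,966.0271
  8    26,250.00    23,579.7547   188,638.0379
  Σ                 31,875.7638   221,377.1533
P = 31,875.7638; D_Mac = 6.94500 half-year periods = 3.47250 yrs; D_mod = 3.47250/(1+0.0135) = 3.42625 yrs.
ΔP/P ≈ -D_mod · Δy = -3.42625 × (-0.007) = +0.023984 = +2.3984%.

+2.398%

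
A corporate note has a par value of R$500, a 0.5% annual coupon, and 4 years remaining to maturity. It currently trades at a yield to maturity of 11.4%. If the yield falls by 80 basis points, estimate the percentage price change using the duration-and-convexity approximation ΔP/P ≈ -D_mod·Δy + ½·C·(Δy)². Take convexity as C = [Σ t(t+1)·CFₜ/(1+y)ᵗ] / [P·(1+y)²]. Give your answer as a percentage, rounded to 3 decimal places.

With y = 0.114:
  t   CF        PV=CF/(1+0.114)^t    t·PV        t(t+1)·PV
  1         2.50         2.2442         2.2442           4.4883
  2         2.50         2.0145         4.0290          12.0871
  3         2.50         1.8084         5.4251          21.7003
  4       502.50       326.2836     1,305.1346       6,525.6729
  Σ                    332.3507     1,316.8328       6,563.9486
P = 332.3507; D_Mac = 3.96218 yrs; D_mod = 3.55671 yrs; C = 15.91469.
Duration effect: -3.55671 × (-0.008) = +0.028454
Convexity effect: 0.5 × 15.91469 × (-0.008)² = +0.0005093
ΔP/P ≈ +0.028454 + 0.0005093 = +0.028963 = +2.8963%.

+2.896%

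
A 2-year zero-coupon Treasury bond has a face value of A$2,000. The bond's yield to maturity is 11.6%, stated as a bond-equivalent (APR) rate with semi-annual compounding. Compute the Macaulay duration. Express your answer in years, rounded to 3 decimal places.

2.000 years

A zero-coupon bond has a single cash flow at maturity, so its Macaulay duration equals its maturity: 2 years.
(Equivalently: 4 semi-annual periods ÷ 2 = 2 years.)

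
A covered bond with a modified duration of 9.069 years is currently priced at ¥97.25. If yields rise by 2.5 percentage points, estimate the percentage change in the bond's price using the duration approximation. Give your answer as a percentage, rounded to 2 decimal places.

-22.67%

Duration approximation: ΔP/P ≈ -D_mod · Δy = -9.069 × (+0.025) = -0.226725.
As a percentage: -22.6725%.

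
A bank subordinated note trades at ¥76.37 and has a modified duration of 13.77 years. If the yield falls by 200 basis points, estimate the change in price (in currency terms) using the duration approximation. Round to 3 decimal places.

+¥21.032

Duration approximation: ΔP/P ≈ -D_mod · Δy = -13.77 × (-0.02) = +0.275400.
ΔP ≈ 76.37 × (+0.275400) = +21.032298.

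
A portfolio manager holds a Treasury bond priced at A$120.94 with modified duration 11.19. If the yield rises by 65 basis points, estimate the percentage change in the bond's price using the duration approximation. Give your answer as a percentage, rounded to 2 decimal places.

Duration approximation: ΔP/P ≈ -D_mod · Δy = -11.19 × (+0.0065) = -0.072735.
As a percentage: -7.2735%.

-7.27%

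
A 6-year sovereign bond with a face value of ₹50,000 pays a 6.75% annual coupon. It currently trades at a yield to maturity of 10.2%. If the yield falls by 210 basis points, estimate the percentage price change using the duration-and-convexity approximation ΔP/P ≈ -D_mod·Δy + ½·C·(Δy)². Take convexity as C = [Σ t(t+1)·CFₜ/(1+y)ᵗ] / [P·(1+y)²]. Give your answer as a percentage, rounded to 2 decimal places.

With y = 0.102:
  t   CF        PV=CF/(1+0.102)^t    t·PV        t(t+1)·PV
  1     3,375.00     3,062.6134     3,062.6134       6,125.2269
  2     3,375.00     2,779.1410     5,558.2821      16,674.8463
  3     3,375.00     2,521.9066     7,565.7197      30,262.8789
  4     3,375.00     2,288.4815     9,153.9259      45,769.6293
  5     3,375.00     2,076.6619    10,383.3097      62,299.8584
  6    53,375.00    29,802.1997   178,813.1984   1,251,692.3886
  Σ                 42,531.0042   214,537.0492   1,412,824.8282
P = 42,531.0042; D_Mac = 5.04425 yrs; D_mod = 4.57736 yrs; C = 27.35391.
Duration effect: -4.57736 × (-0.021) = +0.096125
Convexity effect: 0.5 × 27.35391 × (-0.021)² = +0.0060315
ΔP/P ≈ +0.096125 + 0.0060315 = +0.102156 = +10.2156%.

+10.22%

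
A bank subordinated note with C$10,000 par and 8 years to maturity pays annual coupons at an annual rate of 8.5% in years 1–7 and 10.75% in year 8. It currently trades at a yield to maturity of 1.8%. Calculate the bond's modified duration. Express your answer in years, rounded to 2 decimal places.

6.39 years

Periodic yield y = 0.018. First find Macaulay duration:
  t   CF        PV=CF/(1+0.018)^t    t·PV
  1       850.00       834.9705       834.9705
  2       850.00       820.2068     1,640.4136
  3       850.00       805.7041     2,417.1124
  4       850.00       791.4579     3,165.8316
  5       850.00       777.4635     3,887.3177
  6       850.00       763.7166     4,582.2999
  7       850.00       750.2128     5,251.4897
  8    11,075.00     9,601.9958    76,815.9663
  Σ                 15,145.7282    98,595.4017
P = 15,145.7282; Macaulay duration = 98,595.4017 / 15,145.7282 = 6.50978 years.
Modified duration = D_Mac / (1 + y) = 6.50978 / 1.018 = 6.39468 years.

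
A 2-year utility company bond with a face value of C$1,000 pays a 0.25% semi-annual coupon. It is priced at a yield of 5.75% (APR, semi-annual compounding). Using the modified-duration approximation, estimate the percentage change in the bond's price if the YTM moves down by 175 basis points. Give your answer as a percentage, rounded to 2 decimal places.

+3.40%

Periodic yield y = 0.02875. Modified duration first:
  t   CF        PV=CF/(1+0.02875)^t    t·PV
  1         1.25         1.2151         1.2151
  2         1.25         1.1811         2.3622
  3         1.25         1.1481         3.4443
  4     1,001.25       893.9292     3,575.7169
  Σ                    897.4735     3,582.7385
P = 897.4735; D_Mac = 3.99203 half-year periods = 1.99601 yrs; D_mod = 1.99601/(1+0.02875) = 1.94023 yrs.
ΔP/P ≈ -D_mod · Δy = -1.94023 × (-0.0175) = +0.033954 = +3.3954%.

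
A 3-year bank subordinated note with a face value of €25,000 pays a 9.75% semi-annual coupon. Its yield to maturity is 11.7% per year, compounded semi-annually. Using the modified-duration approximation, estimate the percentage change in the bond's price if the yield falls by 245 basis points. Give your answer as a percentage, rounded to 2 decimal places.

Periodic yield y = 0.0585. Modified duration first:
  t   CF        PV=CF/(1+0.0585)^t    t·PV
  1     1,218.75     1,151.3935     1,151.3935
  2     1,218.75     1,087.7595     2,175.5191
  3     1,218.75     1,027.6425     3,082.9274
  4     1,218.75       970.8479     3,883.3915
  5     1,218.75       917.1921     4,585.9606
  6    26,218.75    18,640.8971   111,845.3824
  Σ                 23,795.7325   126,724.5745
P = 23,795.7325; D_Mac = 5.32552 half-year periods = 2.66276 yrs; D_mod = 2.66276/(1+0.0585) = 2.51560 yrs.
ΔP/P ≈ -D_mod · Δy = -2.51560 × (-0.0245) = +0.061632 = +6.1632%.

+6.16%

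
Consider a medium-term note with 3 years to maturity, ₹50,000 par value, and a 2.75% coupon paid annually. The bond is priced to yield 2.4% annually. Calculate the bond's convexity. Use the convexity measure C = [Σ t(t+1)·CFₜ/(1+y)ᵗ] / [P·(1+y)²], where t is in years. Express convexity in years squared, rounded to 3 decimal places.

11.042

With y = 0.024:
  t   CF        PV=CF/(1+0.024)^t    t·PV        t(t+1)·PV
  1     1,375.00     1,342.7734     1,342.7734       2,685.5469
  2     1,375.00     1,311.3022     2,622.6044       7,867.8131
  3    51,375.00    47,846.6973   143,540.0918     574,160.3673
  Σ                 50,500.7729   147,505.4696     584,713.7272
P = 50,500.7729.
Convexity = Σ t(t+1)·PV / [P·(1+y)²] = 584,713.7272 / (50,500.7729 × 1.048576) = 11.04194.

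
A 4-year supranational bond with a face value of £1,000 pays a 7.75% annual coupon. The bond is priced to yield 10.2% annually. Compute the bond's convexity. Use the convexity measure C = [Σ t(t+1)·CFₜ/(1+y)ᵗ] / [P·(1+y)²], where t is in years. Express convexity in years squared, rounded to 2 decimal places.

14.13

With y = 0.102:
  t   CF        PV=CF/(1+0.102)^t    t·PV        t(t+1)·PV
  1        77.50        70.3267        70.3267         140.6534
  2        77.50        63.8173       127.6346         382.9039
  3        77.50        57.9104       173.7313         694.9254
  4     1,077.50       730.6189     2,922.4756      14,612.3779
  Σ                    922.6733     3,294.1682      15,830.8605
P = 922.6733.
Convexity = Σ t(t+1)·PV / [P·(1+y)²] = 15,830.8605 / (922.6733 × 1.214404) = 14.12841.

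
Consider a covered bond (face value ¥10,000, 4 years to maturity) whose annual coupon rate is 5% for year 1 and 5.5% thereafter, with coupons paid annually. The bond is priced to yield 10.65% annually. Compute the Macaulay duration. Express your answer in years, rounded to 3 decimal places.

3.681 years

Periodic yield y = 0.1065. Discount each cash flow and weight by its year:
  t   CF        PV=CF/(1+0.1065)^t    t·PV
  1       500.00       451.8753       451.8753
  2       550.00       449.2208       898.4416
  3       550.00       405.9835     1,217.9506
  4    10,550.00     7,037.9599    28,151.8395
  Σ                  8,345.0395    30,720.1070
Price P = Σ PV = 8,345.0395.
Macaulay duration = Σ(t·PV) / P = 30,720.1070 / 8,345.0395 = 3.68124 years.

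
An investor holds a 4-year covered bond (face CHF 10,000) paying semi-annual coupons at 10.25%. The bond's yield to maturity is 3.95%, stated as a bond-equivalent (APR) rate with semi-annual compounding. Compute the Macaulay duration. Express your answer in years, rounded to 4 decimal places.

3.4500 years

Periodic yield y = 0.01975. Discount each cash flow and weight by its period:
  t   CF        PV=CF/(1+0.01975)^t    t·PV
  1       512.50       502.5742       502.5742
  2       512.50       492.8406       985.6811
  3       512.50       483.2955     1,449.8864
  4       512.50       473.9353     1,895.7410
  5       512.50       464.7563     2,323.7816
  6       512.50       455.7552     2,734.5309
  7       512.50       446.9283     3,128.4982
  8    10,512.50     8,989.9297    71,919.4378
  Σ                 12,310.0150    84,940.1312
Price P = Σ PV = 12,310.0150.
Macaulay duration = Σ(t·PV) / P = 84,940.1312 / 12,310.0150 = 6.90008 half-year periods.
In years: 6.90008 / 2 = 3.45004 years.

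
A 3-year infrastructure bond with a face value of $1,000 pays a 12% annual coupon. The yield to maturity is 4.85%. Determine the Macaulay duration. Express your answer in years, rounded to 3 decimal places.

2.717 years

Periodic yield y = 0.0485. Discount each cash flow and weight by its year:
  t   CF        PV=CF/(1+0.0485)^t    t·PV
  1       120.00       114.4492       114.4492
  2       120.00       109.1552       218.3104
  3     1,120.00       971.6564     2,914.9692
  Σ                  1,195.2608     3,247.7288
Price P = Σ PV = 1,195.2608.
Macaulay duration = Σ(t·PV) / P = 3,247.7288 / 1,195.2608 = 2.71717 years.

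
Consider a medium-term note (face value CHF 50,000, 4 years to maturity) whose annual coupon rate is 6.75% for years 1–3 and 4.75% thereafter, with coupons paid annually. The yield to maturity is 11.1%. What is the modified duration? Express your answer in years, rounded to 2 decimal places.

Periodic yield y = 0.111. First find Macaulay duration:
  t   CF        PV=CF/(1+0.111)^t    t·PV
  1     3,375.00     3,037.8038     3,037.8038
  2     3,375.00     2,734.2968     5,468.5937
  3     3,375.00     2,461.1133     7,383.3398
  4    52,375.00    34,376.9862   137,507.9449
  Σ                 42,610.2001   153,397.6822
P = 42,610.2001; Macaulay duration = 153,397.6822 / 42,610.2001 = 3.60002 years.
Modified duration = D_Mac / (1 + y) = 3.60002 / 1.111 = 3.24034 years.

3.24 years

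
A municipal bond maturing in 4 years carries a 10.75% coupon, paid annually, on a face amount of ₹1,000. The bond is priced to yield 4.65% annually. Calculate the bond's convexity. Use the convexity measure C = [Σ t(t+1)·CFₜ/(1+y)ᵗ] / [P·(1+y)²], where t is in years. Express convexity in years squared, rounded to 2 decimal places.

15.28

With y = 0.0465:
  t   CF        PV=CF/(1+0.0465)^t    t·PV        t(t+1)·PV
  1       107.50       102.7234       102.7234         205.4467
  2       107.50        98.1590       196.3179         588.9538
  3       107.50        93.7974       281.3922       1,125.5687
  4     1,107.50       923.3935     3,693.5739      18,467.8696
  Σ                  1,218.0732     4,274.0074      20,387.8389
P = 1,218.0732.
Convexity = Σ t(t+1)·PV / [P·(1+y)²] = 20,387.8389 / (1,218.0732 × 1.095162) = 15.28338.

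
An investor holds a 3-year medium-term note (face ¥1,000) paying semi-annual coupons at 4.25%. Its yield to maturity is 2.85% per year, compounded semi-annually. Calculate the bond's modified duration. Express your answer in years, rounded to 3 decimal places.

Periodic yield y = 0.01425. First find Macaulay duration:
  t   CF        PV=CF/(1+0.01425)^t    t·PV
  1        21.25        20.9514        20.9514
  2        21.25        20.6571        41.3142
  3        21.25        20.3669        61.1006
  4        21.25        20.0807        80.3228
  5        21.25        19.7986        98.9929
  6     1,021.25       938.1277     5,628.7664
  Σ                  1,039.9824     5,931.4482
P = 1,039.9824; Macaulay duration = 5,931.4482 / 1,039.9824 = 5.70341 half-year periods = 2.85171 years.
Modified duration = D_Mac / (1 + y) = 2.85171 / 1.01425 = 2.81164 years.

2.812 years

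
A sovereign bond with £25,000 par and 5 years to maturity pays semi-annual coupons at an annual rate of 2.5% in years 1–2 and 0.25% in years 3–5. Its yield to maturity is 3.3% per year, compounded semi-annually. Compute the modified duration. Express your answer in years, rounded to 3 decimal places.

4.713 years

Periodic yield y = 0.0165. First find Macaulay duration:
  t   CF        PV=CF/(1+0.0165)^t    t·PV
  1       312.50       307.4274       307.4274
  2       312.50       302.4372       604.8745
  3       312.50       297.5280       892.5841
  4       312.50       292.6985     1,170.7940
  5        31.25        28.7947       143.9737
  6        31.25        28.3273       169.9640
  7        31.25        27.8675       195.0726
  8        31.25        27.4152       219.3214
  9        31.25        26.9702       242.7315
  10   25,031.25    21,252.4356   212,524.3556
  Σ                 22,591.9017   216,471.0987
P = 22,591.9017; Macaulay duration = 216,471.0987 / 22,591.9017 = 9.58180 half-year periods = 4.79090 years.
Modified duration = D_Mac / (1 + y) = 4.79090 / 1.0165 = 4.71313 years.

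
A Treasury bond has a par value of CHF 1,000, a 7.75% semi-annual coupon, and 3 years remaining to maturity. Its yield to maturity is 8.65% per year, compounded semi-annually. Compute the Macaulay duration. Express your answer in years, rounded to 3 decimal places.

Periodic yield y = 0.04325. Discount each cash flow and weight by its period:
  t   CF        PV=CF/(1+0.04325)^t    t·PV
  1        38.75        37.1435        37.1435
  2        38.75        35.6037        71.2074
  3        38.75        34.1277       102.3830
  4        38.75        32.7128       130.8513
  5        38.75        31.3567       156.7833
  6     1,038.75       805.7136     4,834.2814
  Σ                    976.6579     5,332.6499
Price P = Σ PV = 976.6579.
Macaulay duration = Σ(t·PV) / P = 5,332.6499 / 976.6579 = 5.46010 half-year periods.
In years: 5.46010 / 2 = 2.73005 years.

2.730 years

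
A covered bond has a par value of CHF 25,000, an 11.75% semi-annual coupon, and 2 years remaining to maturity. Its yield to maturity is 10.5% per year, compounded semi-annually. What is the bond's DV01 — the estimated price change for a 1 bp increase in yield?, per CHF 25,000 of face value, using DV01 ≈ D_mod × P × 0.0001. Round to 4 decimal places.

CHF 4.4706

Periodic yield y = 0.0525.
  t   CF        PV=CF/(1+0.0525)^t    t·PV
  1     1,468.75     1,395.4869     1,395.4869
  2     1,468.75     1,325.8783     2,651.7566
  3     1,468.75     1,259.7419     3,779.2256
  4    26,468.75    21,569.7452    86,278.9806
  Σ                 25,550.8523    94,105.4498
P = 25,550.8523; D_Mac = 3.68307 half-year periods = 1.84153 yrs; D_mod = 1.74967 yrs.
DV01 ≈ 1.74967 × 25,550.8523 × 0.0001 = 4.470568.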